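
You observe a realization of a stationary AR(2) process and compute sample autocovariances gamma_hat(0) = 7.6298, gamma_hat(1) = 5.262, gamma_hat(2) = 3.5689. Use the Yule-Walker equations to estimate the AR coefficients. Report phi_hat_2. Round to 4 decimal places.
\hat\phi_{2} = -0.0150

The Yule-Walker equations for an AR(p) process read, in matrix form,
  Gamma_p phi = r_p,   with   (Gamma_p)_{ij} = gamma(|i - j|),
                       (r_p)_i = gamma(i),   i,j = 1..p.
Substitute the sample gammas (Toeplitz matrix and right-hand side of size 2):
  Gamma_p = [[7.6298, 5.262], [5.262, 7.6298]]
  r_p     = [5.262, 3.5689]
Written out:
  7.6298 phi_1 + 5.262 phi_2 = 5.262
  5.262 phi_1 + 7.6298 phi_2 = 3.5689
Solve by Cramer's rule:
  det = gamma(0)^2 - gamma(1)^2 = (7.6298)^2 - (5.262)^2 = 58.21384804 - 27.688644 = 30.52520404
  phi_hat_1 = [gamma(1) gamma(0) - gamma(1) gamma(2)] / det = [(5.262)(7.6298) - (5.262)(3.5689)] / 30.52520404 = 21.3684558 / 30.52520404 = 0.7
  phi_hat_2 = [gamma(0) gamma(2) - gamma(1)^2] / det = [(7.6298)(3.5689) - (5.262)^2] / 30.52520404 = -0.45865078 / 30.52520404 = -0.015
So phi_hat = [0.7000, -0.0150].
Therefore phi_hat_2 = -0.0150.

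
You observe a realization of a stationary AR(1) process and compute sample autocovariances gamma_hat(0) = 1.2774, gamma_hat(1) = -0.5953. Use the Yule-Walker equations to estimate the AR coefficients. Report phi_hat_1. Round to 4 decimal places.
\hat\phi_{1} = -0.4660

The Yule-Walker equations for an AR(p) process read, in matrix form,
  Gamma_p phi = r_p,   with   (Gamma_p)_{ij} = gamma(|i - j|),
                       (r_p)_i = gamma(i),   i,j = 1..p.
Substitute the sample gammas (Toeplitz matrix and right-hand side of size 1):
  Gamma_p = [[1.2774]]
  r_p     = [-0.5953]
With p = 1 this is the single equation gamma(0) phi_1 = gamma(1):
  phi_hat_1 = gamma(1) / gamma(0) = -0.5953 / 1.2774 = -0.4660.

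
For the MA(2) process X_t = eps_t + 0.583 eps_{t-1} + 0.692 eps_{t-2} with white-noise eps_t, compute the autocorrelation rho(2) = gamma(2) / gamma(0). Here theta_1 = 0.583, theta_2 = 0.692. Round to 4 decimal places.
\rho(2) = 0.3805

For an MA(q) process with theta_0 = 1, the autocovariance is
  gamma(k) = sigma^2 * sum_{i=0..q-k} theta_i * theta_{i+k},
and rho(k) = gamma(k) / gamma(0). Sigma^2 cancels.
  numerator   = (1)*(0.692) = 0.692.
  denominator = (1)^2 + (0.583)^2 + (0.692)^2 = 1.818753.
  rho(2) = 0.692 / 1.818753 = 0.3805.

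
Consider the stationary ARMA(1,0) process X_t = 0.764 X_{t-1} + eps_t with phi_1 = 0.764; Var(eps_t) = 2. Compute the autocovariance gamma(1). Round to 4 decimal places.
\gamma(1) = 3.6704

Multiply the model equation by X_{t-k} and take expectations. With theta_0 = psi_0 = 1 and psi_j the MA(infinity) weights, this gives
  gamma(k) - sum_i phi_i gamma(k-i) = c_k,
  c_k = sigma^2 * sum_{j=k..q} theta_j psi_{j-k}   (c_k = 0 for k > q),
using gamma(-m) = gamma(m).
Pure AR (q = 0): c_0 = sigma^2 = 2, c_k = 0 for k >= 1.
Equations for k = 0 and k = 1 (AR order 1):
  gamma(0) = phi_1 gamma(1) + c_0
  gamma(1) = phi_1 gamma(0) + c_1
Substituting the second into the first: gamma(0) (1 - phi_1^2) = c_0 + phi_1 c_1, so
  gamma(0) = c_0 / (1 - phi_1^2) = 2 / (1 - (0.764)^2) = 2 / 0.416304 = 4.804182.
  gamma(1) = phi_1 gamma(0) = (0.764)(4.804182) = 3.670395.
Therefore gamma(1) = 3.6704 (to 4 decimal places).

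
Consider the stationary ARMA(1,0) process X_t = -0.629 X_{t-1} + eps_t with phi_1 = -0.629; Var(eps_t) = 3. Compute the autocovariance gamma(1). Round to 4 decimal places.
\gamma(1) = -3.1223

Multiply the model equation by X_{t-k} and take expectations. With theta_0 = psi_0 = 1 and psi_j the MA(infinity) weights, this gives
  gamma(k) - sum_i phi_i gamma(k-i) = c_k,
  c_k = sigma^2 * sum_{j=k..q} theta_j psi_{j-k}   (c_k = 0 for k > q),
using gamma(-m) = gamma(m).
Pure AR (q = 0): c_0 = sigma^2 = 3, c_k = 0 for k >= 1.
Equations for k = 0 and k = 1 (AR order 1):
  gamma(0) = phi_1 gamma(1) + c_0
  gamma(1) = phi_1 gamma(0) + c_1
Substituting the second into the first: gamma(0) (1 - phi_1^2) = c_0 + phi_1 c_1, so
  gamma(0) = c_0 / (1 - phi_1^2) = 3 / (1 - (-0.629)^2) = 3 / 0.604359 = 4.963937.
  gamma(1) = phi_1 gamma(0) = (-0.629)(4.963937) = -3.122316.
Therefore gamma(1) = -3.1223 (to 4 decimal places).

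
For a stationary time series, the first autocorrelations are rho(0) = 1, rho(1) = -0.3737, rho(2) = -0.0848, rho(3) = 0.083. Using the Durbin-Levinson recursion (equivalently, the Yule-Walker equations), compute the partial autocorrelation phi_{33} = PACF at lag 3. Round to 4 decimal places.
\phi_{33} = -0.0679

The PACF at lag k is phi_{kk}, the last component of the solution
to the Yule-Walker system G_k phi = r_k where
  (G_k)_{ij} = rho(|i - j|), (r_k)_i = rho(i), i,j = 1..k.
Equivalently, Durbin-Levinson gives phi_{kk} iteratively:
  phi_{11} = rho(1)
  phi_{kk} = [rho(k) - sum_{j=1..k-1} phi_{k-1,j} rho(k-j)]
            / [1 - sum_{j=1..k-1} phi_{k-1,j} rho(j)],
  phi_{k,j} = phi_{k-1,j} - phi_{kk} phi_{k-1,k-j},  j = 1..k-1.
Step k = 1:
  phi_11 = rho(1) = -0.3737.
Step k = 2:
  phi_22 = [rho(2) - phi_11 rho(1)] / [1 - phi_11 rho(1)] = [-0.0848 - (-0.3737)(-0.3737)] / [1 - (-0.3737)(-0.3737)]
         = -0.22445169 / 0.86034831 = -0.260885.
  Update: phi_21 = phi_11 - phi_22 phi_11 = -0.3737 - (-0.260885)(-0.3737) = -0.471193.
Step k = 3:
  phi_33 = [rho(3) - phi_21 rho(2) - phi_22 rho(1)] / [1 - phi_21 rho(1) - phi_22 rho(2)]
    numerator   = 0.083 - (-0.471193)(-0.0848) - (-0.260885)(-0.3737) = -0.05444974
    denominator = 1 - (-0.471193)(-0.3737) - (-0.260885)(-0.0848) = 0.8017923
  phi_33 = -0.05444974 / 0.8017923 = -0.0679.
Therefore phi_{33} = -0.0679.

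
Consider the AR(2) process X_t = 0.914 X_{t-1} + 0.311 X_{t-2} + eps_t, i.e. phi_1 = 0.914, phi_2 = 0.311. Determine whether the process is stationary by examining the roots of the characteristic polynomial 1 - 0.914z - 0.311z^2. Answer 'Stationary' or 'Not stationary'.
\text{Not stationary}

The AR(p) characteristic polynomial is P(z) = 1 - 0.914z - 0.311z^2.
Stationarity requires all roots to lie outside the unit circle, i.e. |z| > 1 for every root.
Set 1 + (-0.914) z + (-0.311) z^2 = 0, i.e. a z^2 + b z + c = 0 with a = -0.311, b = -0.914, c = 1.
Discriminant D = b^2 - 4ac = (-0.914)^2 - 4*(-0.311)*1 = 0.835396 - (-1.244) = 2.079396.
D >= 0, so the roots are real: z = (-b +/- sqrt(D)) / (2a) = (0.914 +/- 1.442011) / (-0.622).
  z_1 = (0.914 + 1.442011) / (-0.622) = -3.7878,   |z_1| = 3.7878.
  z_2 = (0.914 - 1.442011) / (-0.622) = 0.8489,   |z_2| = 0.8489.
Moduli of all roots: 3.7878, 0.8489.
All moduli strictly greater than 1? No.
Verdict: Not stationary.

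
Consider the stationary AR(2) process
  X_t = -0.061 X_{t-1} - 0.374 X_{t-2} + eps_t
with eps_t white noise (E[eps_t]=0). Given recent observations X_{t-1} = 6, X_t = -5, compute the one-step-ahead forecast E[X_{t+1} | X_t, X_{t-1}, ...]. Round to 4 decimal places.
E[X_{t+1} \mid \mathcal F_t] = -1.9390

For an AR(p) model X_t = c + sum_i phi_i X_{t-i} + eps_t, the
one-step-ahead conditional mean is
  E[X_{t+1} | X_t, ...] = c + sum_i phi_i X_{t+1-i}.
Substitute known values:
  E[X_{t+1} | ...] = (-0.061) * (-5) + (-0.374) * (6)
                   = -1.9390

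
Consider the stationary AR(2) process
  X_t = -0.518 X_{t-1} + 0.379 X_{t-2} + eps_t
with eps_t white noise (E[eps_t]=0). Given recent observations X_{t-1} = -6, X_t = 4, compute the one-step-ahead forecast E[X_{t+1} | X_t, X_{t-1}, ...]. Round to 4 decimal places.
E[X_{t+1} \mid \mathcal F_t] = -4.3460

For an AR(p) model X_t = c + sum_i phi_i X_{t-i} + eps_t, the
one-step-ahead conditional mean is
  E[X_{t+1} | X_t, ...] = c + sum_i phi_i X_{t+1-i}.
Substitute known values:
  E[X_{t+1} | ...] = (-0.518) * (4) + (0.379) * (-6)
                   = -4.3460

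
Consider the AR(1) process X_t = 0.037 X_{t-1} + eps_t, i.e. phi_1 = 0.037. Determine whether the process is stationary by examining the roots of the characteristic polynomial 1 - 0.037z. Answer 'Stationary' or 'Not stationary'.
\text{Stationary}

The AR(p) characteristic polynomial is P(z) = 1 - 0.037z.
Stationarity requires all roots to lie outside the unit circle, i.e. |z| > 1 for every root.
This is linear in z: 1 + (-0.037) z = 0  =>  z = -1/(-0.037) = 27.027027,  |z| = 27.027027.
Moduli of all roots: 27.0270.
All moduli strictly greater than 1? Yes.
Verdict: Stationary.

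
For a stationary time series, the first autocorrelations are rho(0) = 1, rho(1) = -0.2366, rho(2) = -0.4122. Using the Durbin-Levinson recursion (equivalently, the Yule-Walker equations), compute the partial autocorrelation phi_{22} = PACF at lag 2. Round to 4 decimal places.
\phi_{22} = -0.4959

The PACF at lag k is phi_{kk}, the last component of the solution
to the Yule-Walker system G_k phi = r_k where
  (G_k)_{ij} = rho(|i - j|), (r_k)_i = rho(i), i,j = 1..k.
Equivalently, Durbin-Levinson gives phi_{kk} iteratively:
  phi_{11} = rho(1)
  phi_{kk} = [rho(k) - sum_{j=1..k-1} phi_{k-1,j} rho(k-j)]
            / [1 - sum_{j=1..k-1} phi_{k-1,j} rho(j)],
  phi_{k,j} = phi_{k-1,j} - phi_{kk} phi_{k-1,k-j},  j = 1..k-1.
Step k = 1:
  phi_11 = rho(1) = -0.2366.
Step k = 2:
  phi_22 = [rho(2) - phi_11 rho(1)] / [1 - phi_11 rho(1)] = [-0.4122 - (-0.2366)(-0.2366)] / [1 - (-0.2366)(-0.2366)]
         = -0.46817956 / 0.94402044 = -0.4959.
Therefore phi_{22} = -0.4959.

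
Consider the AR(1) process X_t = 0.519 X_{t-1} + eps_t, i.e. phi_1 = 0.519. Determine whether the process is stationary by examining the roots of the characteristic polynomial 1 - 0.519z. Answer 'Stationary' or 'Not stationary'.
\text{Stationary}

The AR(p) characteristic polynomial is P(z) = 1 - 0.519z.
Stationarity requires all roots to lie outside the unit circle, i.e. |z| > 1 for every root.
This is linear in z: 1 + (-0.519) z = 0  =>  z = -1/(-0.519) = 1.926782,  |z| = 1.926782.
Moduli of all roots: 1.9268.
All moduli strictly greater than 1? Yes.
Verdict: Stationary.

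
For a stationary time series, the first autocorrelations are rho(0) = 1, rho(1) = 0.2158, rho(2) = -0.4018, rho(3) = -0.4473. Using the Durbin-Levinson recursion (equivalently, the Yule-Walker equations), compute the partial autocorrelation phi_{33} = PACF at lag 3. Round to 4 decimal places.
\phi_{33} = -0.2940

The PACF at lag k is phi_{kk}, the last component of the solution
to the Yule-Walker system G_k phi = r_k where
  (G_k)_{ij} = rho(|i - j|), (r_k)_i = rho(i), i,j = 1..k.
Equivalently, Durbin-Levinson gives phi_{kk} iteratively:
  phi_{11} = rho(1)
  phi_{kk} = [rho(k) - sum_{j=1..k-1} phi_{k-1,j} rho(k-j)]
            / [1 - sum_{j=1..k-1} phi_{k-1,j} rho(j)],
  phi_{k,j} = phi_{k-1,j} - phi_{kk} phi_{k-1,k-j},  j = 1..k-1.
Step k = 1:
  phi_11 = rho(1) = 0.2158.
Step k = 2:
  phi_22 = [rho(2) - phi_11 rho(1)] / [1 - phi_11 rho(1)] = [-0.4018 - (0.2158)(0.2158)] / [1 - (0.2158)(0.2158)]
         = -0.44836964 / 0.95343036 = -0.47027.
  Update: phi_21 = phi_11 - phi_22 phi_11 = 0.2158 - (-0.47027)(0.2158) = 0.317284.
Step k = 3:
  phi_33 = [rho(3) - phi_21 rho(2) - phi_22 rho(1)] / [1 - phi_21 rho(1) - phi_22 rho(2)]
    numerator   = -0.4473 - (0.317284)(-0.4018) - (-0.47027)(0.2158) = -0.21833093
    denominator = 1 - (0.317284)(0.2158) - (-0.47027)(-0.4018) = 0.7425756
  phi_33 = -0.21833093 / 0.7425756 = -0.294.
Therefore phi_{33} = -0.2940.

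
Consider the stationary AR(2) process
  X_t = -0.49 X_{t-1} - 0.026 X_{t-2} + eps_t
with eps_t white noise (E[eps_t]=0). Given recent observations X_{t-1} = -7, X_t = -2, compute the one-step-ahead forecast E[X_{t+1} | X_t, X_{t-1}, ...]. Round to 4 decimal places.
E[X_{t+1} \mid \mathcal F_t] = 1.1620

For an AR(p) model X_t = c + sum_i phi_i X_{t-i} + eps_t, the
one-step-ahead conditional mean is
  E[X_{t+1} | X_t, ...] = c + sum_i phi_i X_{t+1-i}.
Substitute known values:
  E[X_{t+1} | ...] = (-0.49) * (-2) + (-0.026) * (-7)
                   = 1.1620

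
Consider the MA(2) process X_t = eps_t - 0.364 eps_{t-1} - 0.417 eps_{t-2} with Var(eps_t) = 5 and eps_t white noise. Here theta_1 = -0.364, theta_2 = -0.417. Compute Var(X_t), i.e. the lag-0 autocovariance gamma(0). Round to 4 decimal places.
\gamma(0) = 6.5319

For an MA(q) process X_t = eps_t + sum_i theta_i eps_{t-i} with
Var(eps_t) = sigma^2, the variance is
  gamma(0) = sigma^2 * (1 + sum_i theta_i^2).
  sum_i theta_i^2 = (-0.364)^2 + (-0.417)^2 = 0.132496 + 0.173889 = 0.306385.
  gamma(0) = 5 * (1 + 0.306385) = 5 * 1.306385 = 6.531925, which rounds to 6.5319.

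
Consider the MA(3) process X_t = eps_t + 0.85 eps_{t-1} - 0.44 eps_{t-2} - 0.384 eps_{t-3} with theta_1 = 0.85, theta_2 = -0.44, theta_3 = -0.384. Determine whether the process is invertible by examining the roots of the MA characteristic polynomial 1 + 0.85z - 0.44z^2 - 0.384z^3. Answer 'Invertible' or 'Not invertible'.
\text{Invertible}

The MA(q) characteristic polynomial is P(z) = 1 + 0.85z - 0.44z^2 - 0.384z^3.
Invertibility requires all roots to lie outside the unit circle, i.e. |z| > 1 for every root.
Degree 3: look for a simple real root z0 first, then factor out (1 - z/z0) and solve the remaining quadratic.
Testing z0 = -1.25: P(-1.25) = 1 + (0.85)(-1.25) + (-0.44)(-1.25)^2 + (-0.384)(-1.25)^3
  = 1 + (-1.0625) + (-0.6875) + (0.75) = 0.  So z_0 = -1.25 is a root, |z_0| = 1.25.
Divide out the factor (1 + 0.8 z) = (1 - z/z0) (since 1/z0 = -0.8):
  P(z) = (1 + 0.8 z)(1 + (0.05) z + (-0.48) z^2)
  [check: z-coef 0.05 - (-0.8) = 0.85; z^2-coef -0.48 - (-0.8)(0.05) = -0.44; z^3-coef -(-0.8)(-0.48) = -0.384.]
Remaining roots from the quadratic factor 1 + (0.05) z + (-0.48) z^2:
  Set 1 + (0.05) z + (-0.48) z^2 = 0, i.e. a z^2 + b z + c = 0 with a = -0.48, b = 0.05, c = 1.
  Discriminant D = b^2 - 4ac = (0.05)^2 - 4*(-0.48)*1 = 0.0025 - (-1.92) = 1.9225.
  D >= 0, so the roots are real: z = (-b +/- sqrt(D)) / (2a) = (-0.05 +/- 1.386542) / (-0.96).
    z_1 = (-0.05 + 1.386542) / (-0.96) = -1.3922,   |z_1| = 1.3922.
    z_2 = (-0.05 - 1.386542) / (-0.96) = 1.4964,   |z_2| = 1.4964.
Moduli of all roots: 1.2500, 1.3922, 1.4964.
All moduli strictly greater than 1? Yes.
Verdict: Invertible.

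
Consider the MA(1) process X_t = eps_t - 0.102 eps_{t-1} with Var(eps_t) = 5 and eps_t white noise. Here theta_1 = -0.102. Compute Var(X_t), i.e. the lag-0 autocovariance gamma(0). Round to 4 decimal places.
\gamma(0) = 5.0520

For an MA(q) process X_t = eps_t + sum_i theta_i eps_{t-i} with
Var(eps_t) = sigma^2, the variance is
  gamma(0) = sigma^2 * (1 + sum_i theta_i^2).
  sum_i theta_i^2 = (-0.102)^2 = 0.010404.
  gamma(0) = 5 * (1 + 0.010404) = 5 * 1.010404 = 5.05202, which rounds to 5.0520.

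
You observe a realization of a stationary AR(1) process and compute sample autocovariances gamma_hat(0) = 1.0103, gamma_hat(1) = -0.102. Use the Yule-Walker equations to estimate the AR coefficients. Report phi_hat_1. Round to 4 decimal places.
\hat\phi_{1} = -0.1010

The Yule-Walker equations for an AR(p) process read, in matrix form,
  Gamma_p phi = r_p,   with   (Gamma_p)_{ij} = gamma(|i - j|),
                       (r_p)_i = gamma(i),   i,j = 1..p.
Substitute the sample gammas (Toeplitz matrix and right-hand side of size 1):
  Gamma_p = [[1.0103]]
  r_p     = [-0.102]
With p = 1 this is the single equation gamma(0) phi_1 = gamma(1):
  phi_hat_1 = gamma(1) / gamma(0) = -0.102 / 1.0103 = -0.1010.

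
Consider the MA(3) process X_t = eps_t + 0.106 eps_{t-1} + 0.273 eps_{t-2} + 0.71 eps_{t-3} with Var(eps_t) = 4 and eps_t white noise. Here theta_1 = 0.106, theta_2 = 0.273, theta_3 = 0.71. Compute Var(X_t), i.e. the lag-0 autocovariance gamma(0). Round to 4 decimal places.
\gamma(0) = 6.3595

For an MA(q) process X_t = eps_t + sum_i theta_i eps_{t-i} with
Var(eps_t) = sigma^2, the variance is
  gamma(0) = sigma^2 * (1 + sum_i theta_i^2).
  sum_i theta_i^2 = (0.106)^2 + (0.273)^2 + (0.71)^2 = 0.011236 + 0.074529 + 0.5041 = 0.589865.
  gamma(0) = 4 * (1 + 0.589865) = 4 * 1.589865 = 6.35946, which rounds to 6.3595.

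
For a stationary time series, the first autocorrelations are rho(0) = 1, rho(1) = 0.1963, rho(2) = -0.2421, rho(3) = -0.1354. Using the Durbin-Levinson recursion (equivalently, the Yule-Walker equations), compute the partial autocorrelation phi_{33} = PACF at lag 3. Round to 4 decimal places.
\phi_{33} = -0.0190

The PACF at lag k is phi_{kk}, the last component of the solution
to the Yule-Walker system G_k phi = r_k where
  (G_k)_{ij} = rho(|i - j|), (r_k)_i = rho(i), i,j = 1..k.
Equivalently, Durbin-Levinson gives phi_{kk} iteratively:
  phi_{11} = rho(1)
  phi_{kk} = [rho(k) - sum_{j=1..k-1} phi_{k-1,j} rho(k-j)]
            / [1 - sum_{j=1..k-1} phi_{k-1,j} rho(j)],
  phi_{k,j} = phi_{k-1,j} - phi_{kk} phi_{k-1,k-j},  j = 1..k-1.
Step k = 1:
  phi_11 = rho(1) = 0.1963.
Step k = 2:
  phi_22 = [rho(2) - phi_11 rho(1)] / [1 - phi_11 rho(1)] = [-0.2421 - (0.1963)(0.1963)] / [1 - (0.1963)(0.1963)]
         = -0.28063369 / 0.96146631 = -0.291881.
  Update: phi_21 = phi_11 - phi_22 phi_11 = 0.1963 - (-0.291881)(0.1963) = 0.253596.
Step k = 3:
  phi_33 = [rho(3) - phi_21 rho(2) - phi_22 rho(1)] / [1 - phi_21 rho(1) - phi_22 rho(2)]
    numerator   = -0.1354 - (0.253596)(-0.2421) - (-0.291881)(0.1963) = -0.01670812
    denominator = 1 - (0.253596)(0.1963) - (-0.291881)(-0.2421) = 0.87955468
  phi_33 = -0.01670812 / 0.87955468 = -0.019.
Therefore phi_{33} = -0.0190.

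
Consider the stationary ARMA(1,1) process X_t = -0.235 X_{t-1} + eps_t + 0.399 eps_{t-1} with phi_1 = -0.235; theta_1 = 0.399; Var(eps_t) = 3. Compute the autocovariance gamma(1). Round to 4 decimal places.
\gamma(1) = 0.4719

Multiply the model equation by X_{t-k} and take expectations. With theta_0 = psi_0 = 1 and psi_j the MA(infinity) weights, this gives
  gamma(k) - sum_i phi_i gamma(k-i) = c_k,
  c_k = sigma^2 * sum_{j=k..q} theta_j psi_{j-k}   (c_k = 0 for k > q),
using gamma(-m) = gamma(m).
psi-weights needed (psi_j = theta_j + sum_i phi_i psi_{j-i}):
  psi_1 = theta_1 + phi_1 = 0.399 + (-0.235) = 0.164
Right-hand sides:
  c_0 = sigma^2 (1 + theta_1 psi_1) = 3 * (1 + (0.399)(0.164)) = 3 * 1.065436 = 3.196308
  c_1 = sigma^2 theta_1 = 3 * (0.399) = 1.197
  c_2 = 0
Equations for k = 0 and k = 1 (AR order 1):
  gamma(0) = phi_1 gamma(1) + c_0
  gamma(1) = phi_1 gamma(0) + c_1
Substituting the second into the first: gamma(0) (1 - phi_1^2) = c_0 + phi_1 c_1, so
  gamma(0) = (c_0 + phi_1 c_1) / (1 - phi_1^2) = (3.196308 + (-0.235)(1.197)) / (1 - (-0.235)^2) = 2.915013 / 0.944775 = 3.085404.
  gamma(1) = phi_1 gamma(0) + c_1 = (-0.235)(3.085404) + (1.197) = 0.47193.
Therefore gamma(1) = 0.4719 (to 4 decimal places).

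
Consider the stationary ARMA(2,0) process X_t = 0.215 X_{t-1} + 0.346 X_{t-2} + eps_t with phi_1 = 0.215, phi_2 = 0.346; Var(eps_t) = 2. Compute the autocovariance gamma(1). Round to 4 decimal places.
\gamma(1) = 0.8374

Multiply the model equation by X_{t-k} and take expectations. With theta_0 = psi_0 = 1 and psi_j the MA(infinity) weights, this gives
  gamma(k) - sum_i phi_i gamma(k-i) = c_k,
  c_k = sigma^2 * sum_{j=k..q} theta_j psi_{j-k}   (c_k = 0 for k > q),
using gamma(-m) = gamma(m).
Pure AR (q = 0): c_0 = sigma^2 = 2, c_k = 0 for k >= 1.
Equations for k = 0, 1, 2 (AR order 2, c_2 = 0):
  (E0) gamma(0) = phi_1 gamma(1) + phi_2 gamma(2) + c_0
  (E1) gamma(1) = phi_1 gamma(0) + phi_2 gamma(1) + c_1
  (E2) gamma(2) = phi_1 gamma(1) + phi_2 gamma(0)
From (E1): gamma(1) = A gamma(0) + B with
  A = phi_1 / (1 - phi_2) = 0.215 / 0.654 = 0.328746,   B = c_1 / (1 - phi_2) = 0 / 0.654 = 0.
Insert (E2) into (E0): gamma(0) (1 - phi_2^2) = phi_1 (1 + phi_2) gamma(1) + c_0.
  phi_1 (1 + phi_2) = (0.215)(1.346) = 0.28939,   1 - phi_2^2 = 0.880284.
Replace gamma(1) by A gamma(0) + B and collect gamma(0):
  gamma(0) [0.880284 - (0.28939)(0.328746)] = c_0 = 2
  gamma(0) * 0.785148 = 2
  gamma(0) = 2 / 0.785148 = 2.54729.
  gamma(1) = A gamma(0) = (0.328746)(2.54729) = 0.837412.
Therefore gamma(1) = 0.8374 (to 4 decimal places).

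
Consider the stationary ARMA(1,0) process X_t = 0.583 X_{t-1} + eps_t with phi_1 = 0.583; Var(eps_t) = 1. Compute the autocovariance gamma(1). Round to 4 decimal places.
\gamma(1) = 0.8832

Multiply the model equation by X_{t-k} and take expectations. With theta_0 = psi_0 = 1 and psi_j the MA(infinity) weights, this gives
  gamma(k) - sum_i phi_i gamma(k-i) = c_k,
  c_k = sigma^2 * sum_{j=k..q} theta_j psi_{j-k}   (c_k = 0 for k > q),
using gamma(-m) = gamma(m).
Pure AR (q = 0): c_0 = sigma^2 = 1, c_k = 0 for k >= 1.
Equations for k = 0 and k = 1 (AR order 1):
  gamma(0) = phi_1 gamma(1) + c_0
  gamma(1) = phi_1 gamma(0) + c_1
Substituting the second into the first: gamma(0) (1 - phi_1^2) = c_0 + phi_1 c_1, so
  gamma(0) = c_0 / (1 - phi_1^2) = 1 / (1 - (0.583)^2) = 1 / 0.660111 = 1.514897.
  gamma(1) = phi_1 gamma(0) = (0.583)(1.514897) = 0.883185.
Therefore gamma(1) = 0.8832 (to 4 decimal places).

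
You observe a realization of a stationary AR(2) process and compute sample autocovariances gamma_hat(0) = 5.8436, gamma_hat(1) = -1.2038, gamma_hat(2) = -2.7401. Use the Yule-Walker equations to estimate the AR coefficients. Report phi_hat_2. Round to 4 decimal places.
\hat\phi_{2} = -0.5340

The Yule-Walker equations for an AR(p) process read, in matrix form,
  Gamma_p phi = r_p,   with   (Gamma_p)_{ij} = gamma(|i - j|),
                       (r_p)_i = gamma(i),   i,j = 1..p.
Substitute the sample gammas (Toeplitz matrix and right-hand side of size 2):
  Gamma_p = [[5.8436, -1.2038], [-1.2038, 5.8436]]
  r_p     = [-1.2038, -2.7401]
Written out:
  5.8436 phi_1 - 1.2038 phi_2 = -1.2038
  -1.2038 phi_1 + 5.8436 phi_2 = -2.7401
Solve by Cramer's rule:
  det = gamma(0)^2 - gamma(1)^2 = (5.8436)^2 - (-1.2038)^2 = 34.14766096 - 1.44913444 = 32.69852652
  phi_hat_1 = [gamma(1) gamma(0) - gamma(1) gamma(2)] / det = [(-1.2038)(5.8436) - (-1.2038)(-2.7401)] / 32.69852652 = -10.33305806 / 32.69852652 = -0.316
  phi_hat_2 = [gamma(0) gamma(2) - gamma(1)^2] / det = [(5.8436)(-2.7401) - (-1.2038)^2] / 32.69852652 = -17.4611828 / 32.69852652 = -0.534
So phi_hat = [-0.3160, -0.5340].
Therefore phi_hat_2 = -0.5340.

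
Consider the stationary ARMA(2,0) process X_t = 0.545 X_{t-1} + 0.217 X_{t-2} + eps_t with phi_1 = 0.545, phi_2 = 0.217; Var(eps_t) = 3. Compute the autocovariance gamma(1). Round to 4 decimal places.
\gamma(1) = 4.2506

Multiply the model equation by X_{t-k} and take expectations. With theta_0 = psi_0 = 1 and psi_j the MA(infinity) weights, this gives
  gamma(k) - sum_i phi_i gamma(k-i) = c_k,
  c_k = sigma^2 * sum_{j=k..q} theta_j psi_{j-k}   (c_k = 0 for k > q),
using gamma(-m) = gamma(m).
Pure AR (q = 0): c_0 = sigma^2 = 3, c_k = 0 for k >= 1.
Equations for k = 0, 1, 2 (AR order 2, c_2 = 0):
  (E0) gamma(0) = phi_1 gamma(1) + phi_2 gamma(2) + c_0
  (E1) gamma(1) = phi_1 gamma(0) + phi_2 gamma(1) + c_1
  (E2) gamma(2) = phi_1 gamma(1) + phi_2 gamma(0)
From (E1): gamma(1) = A gamma(0) + B with
  A = phi_1 / (1 - phi_2) = 0.545 / 0.783 = 0.696041,   B = c_1 / (1 - phi_2) = 0 / 0.783 = 0.
Insert (E2) into (E0): gamma(0) (1 - phi_2^2) = phi_1 (1 + phi_2) gamma(1) + c_0.
  phi_1 (1 + phi_2) = (0.545)(1.217) = 0.663265,   1 - phi_2^2 = 0.952911.
Replace gamma(1) by A gamma(0) + B and collect gamma(0):
  gamma(0) [0.952911 - (0.663265)(0.696041)] = c_0 = 3
  gamma(0) * 0.491251 = 3
  gamma(0) = 3 / 0.491251 = 6.106852.
  gamma(1) = A gamma(0) = (0.696041)(6.106852) = 4.250619.
Therefore gamma(1) = 4.2506 (to 4 decimal places).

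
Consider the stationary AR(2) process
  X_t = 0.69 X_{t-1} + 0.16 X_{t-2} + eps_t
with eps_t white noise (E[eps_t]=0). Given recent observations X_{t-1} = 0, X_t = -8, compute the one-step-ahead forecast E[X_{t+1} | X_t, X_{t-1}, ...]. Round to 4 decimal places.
E[X_{t+1} \mid \mathcal F_t] = -5.5200

For an AR(p) model X_t = c + sum_i phi_i X_{t-i} + eps_t, the
one-step-ahead conditional mean is
  E[X_{t+1} | X_t, ...] = c + sum_i phi_i X_{t+1-i}.
Substitute known values:
  E[X_{t+1} | ...] = (0.69) * (-8) + (0.16) * (0)
                   = -5.5200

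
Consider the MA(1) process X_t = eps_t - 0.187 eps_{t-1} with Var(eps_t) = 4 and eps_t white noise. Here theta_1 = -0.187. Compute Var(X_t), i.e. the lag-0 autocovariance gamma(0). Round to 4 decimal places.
\gamma(0) = 4.1399

For an MA(q) process X_t = eps_t + sum_i theta_i eps_{t-i} with
Var(eps_t) = sigma^2, the variance is
  gamma(0) = sigma^2 * (1 + sum_i theta_i^2).
  sum_i theta_i^2 = (-0.187)^2 = 0.034969.
  gamma(0) = 4 * (1 + 0.034969) = 4 * 1.034969 = 4.139876, which rounds to 4.1399.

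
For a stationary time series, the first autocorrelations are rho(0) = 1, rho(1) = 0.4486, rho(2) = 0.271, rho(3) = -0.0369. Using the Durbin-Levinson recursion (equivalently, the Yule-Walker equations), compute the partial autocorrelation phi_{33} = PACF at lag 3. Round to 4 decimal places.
\phi_{33} = -0.2360

The PACF at lag k is phi_{kk}, the last component of the solution
to the Yule-Walker system G_k phi = r_k where
  (G_k)_{ij} = rho(|i - j|), (r_k)_i = rho(i), i,j = 1..k.
Equivalently, Durbin-Levinson gives phi_{kk} iteratively:
  phi_{11} = rho(1)
  phi_{kk} = [rho(k) - sum_{j=1..k-1} phi_{k-1,j} rho(k-j)]
            / [1 - sum_{j=1..k-1} phi_{k-1,j} rho(j)],
  phi_{k,j} = phi_{k-1,j} - phi_{kk} phi_{k-1,k-j},  j = 1..k-1.
Step k = 1:
  phi_11 = rho(1) = 0.4486.
Step k = 2:
  phi_22 = [rho(2) - phi_11 rho(1)] / [1 - phi_11 rho(1)] = [0.271 - (0.4486)(0.4486)] / [1 - (0.4486)(0.4486)]
         = 0.06975804 / 0.79875804 = 0.087333.
  Update: phi_21 = phi_11 - phi_22 phi_11 = 0.4486 - (0.087333)(0.4486) = 0.409422.
Step k = 3:
  phi_33 = [rho(3) - phi_21 rho(2) - phi_22 rho(1)] / [1 - phi_21 rho(1) - phi_22 rho(2)]
    numerator   = -0.0369 - (0.409422)(0.271) - (0.087333)(0.4486) = -0.1870311
    denominator = 1 - (0.409422)(0.4486) - (0.087333)(0.271) = 0.79266585
  phi_33 = -0.1870311 / 0.79266585 = -0.236.
Therefore phi_{33} = -0.2360.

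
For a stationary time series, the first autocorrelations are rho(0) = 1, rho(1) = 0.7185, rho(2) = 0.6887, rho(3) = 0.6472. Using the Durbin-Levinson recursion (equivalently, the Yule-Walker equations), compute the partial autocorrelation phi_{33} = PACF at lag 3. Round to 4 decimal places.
\phi_{33} = 0.1720

The PACF at lag k is phi_{kk}, the last component of the solution
to the Yule-Walker system G_k phi = r_k where
  (G_k)_{ij} = rho(|i - j|), (r_k)_i = rho(i), i,j = 1..k.
Equivalently, Durbin-Levinson gives phi_{kk} iteratively:
  phi_{11} = rho(1)
  phi_{kk} = [rho(k) - sum_{j=1..k-1} phi_{k-1,j} rho(k-j)]
            / [1 - sum_{j=1..k-1} phi_{k-1,j} rho(j)],
  phi_{k,j} = phi_{k-1,j} - phi_{kk} phi_{k-1,k-j},  j = 1..k-1.
Step k = 1:
  phi_11 = rho(1) = 0.7185.
Step k = 2:
  phi_22 = [rho(2) - phi_11 rho(1)] / [1 - phi_11 rho(1)] = [0.6887 - (0.7185)(0.7185)] / [1 - (0.7185)(0.7185)]
         = 0.17245775 / 0.48375775 = 0.356496.
  Update: phi_21 = phi_11 - phi_22 phi_11 = 0.7185 - (0.356496)(0.7185) = 0.462358.
Step k = 3:
  phi_33 = [rho(3) - phi_21 rho(2) - phi_22 rho(1)] / [1 - phi_21 rho(1) - phi_22 rho(2)]
    numerator   = 0.6472 - (0.462358)(0.6887) - (0.356496)(0.7185) = 0.07263191
    denominator = 1 - (0.462358)(0.7185) - (0.356496)(0.6887) = 0.42227724
  phi_33 = 0.07263191 / 0.42227724 = 0.172.
Therefore phi_{33} = 0.1720.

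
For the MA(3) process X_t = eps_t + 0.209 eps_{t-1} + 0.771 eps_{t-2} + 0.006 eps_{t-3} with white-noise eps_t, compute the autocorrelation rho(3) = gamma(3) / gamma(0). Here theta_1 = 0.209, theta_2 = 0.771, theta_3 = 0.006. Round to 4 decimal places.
\rho(3) = 0.0037

For an MA(q) process with theta_0 = 1, the autocovariance is
  gamma(k) = sigma^2 * sum_{i=0..q-k} theta_i * theta_{i+k},
and rho(k) = gamma(k) / gamma(0). Sigma^2 cancels.
  numerator   = (1)*(0.006) = 0.006.
  denominator = (1)^2 + (0.209)^2 + (0.771)^2 + (0.006)^2 = 1.638158.
  rho(3) = 0.006 / 1.638158 = 0.0037.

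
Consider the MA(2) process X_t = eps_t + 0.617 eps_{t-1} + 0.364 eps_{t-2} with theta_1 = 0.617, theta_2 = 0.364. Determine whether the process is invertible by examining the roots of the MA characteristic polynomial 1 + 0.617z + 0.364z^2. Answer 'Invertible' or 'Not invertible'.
\text{Invertible}

The MA(q) characteristic polynomial is P(z) = 1 + 0.617z + 0.364z^2.
Invertibility requires all roots to lie outside the unit circle, i.e. |z| > 1 for every root.
Set 1 + (0.617) z + (0.364) z^2 = 0, i.e. a z^2 + b z + c = 0 with a = 0.364, b = 0.617, c = 1.
Discriminant D = b^2 - 4ac = (0.617)^2 - 4*(0.364)*1 = 0.380689 - (1.456) = -1.075311.
D < 0, so the roots are the complex-conjugate pair z = (-b +/- i sqrt(-D)) / (2a) = -0.8475 +/- 1.4244i.
For a conjugate pair |z|^2 = z * conj(z) = (product of roots) = c/a = 1/(0.364) = 2.747253, so |z| = sqrt(2.747253) = 1.6575 for both roots.
Moduli of all roots: 1.6575, 1.6575.
All moduli strictly greater than 1? Yes.
Verdict: Invertible.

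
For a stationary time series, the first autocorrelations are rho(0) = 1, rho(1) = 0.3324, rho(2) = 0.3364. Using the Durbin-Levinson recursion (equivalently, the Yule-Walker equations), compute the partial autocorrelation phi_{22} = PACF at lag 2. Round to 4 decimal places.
\phi_{22} = 0.2540

The PACF at lag k is phi_{kk}, the last component of the solution
to the Yule-Walker system G_k phi = r_k where
  (G_k)_{ij} = rho(|i - j|), (r_k)_i = rho(i), i,j = 1..k.
Equivalently, Durbin-Levinson gives phi_{kk} iteratively:
  phi_{11} = rho(1)
  phi_{kk} = [rho(k) - sum_{j=1..k-1} phi_{k-1,j} rho(k-j)]
            / [1 - sum_{j=1..k-1} phi_{k-1,j} rho(j)],
  phi_{k,j} = phi_{k-1,j} - phi_{kk} phi_{k-1,k-j},  j = 1..k-1.
Step k = 1:
  phi_11 = rho(1) = 0.3324.
Step k = 2:
  phi_22 = [rho(2) - phi_11 rho(1)] / [1 - phi_11 rho(1)] = [0.3364 - (0.3324)(0.3324)] / [1 - (0.3324)(0.3324)]
         = 0.22591024 / 0.88951024 = 0.254.
Therefore phi_{22} = 0.2540.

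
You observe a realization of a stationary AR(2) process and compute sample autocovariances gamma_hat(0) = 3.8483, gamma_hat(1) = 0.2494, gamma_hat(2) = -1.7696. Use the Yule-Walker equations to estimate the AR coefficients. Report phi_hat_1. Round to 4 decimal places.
\hat\phi_{1} = 0.0950

The Yule-Walker equations for an AR(p) process read, in matrix form,
  Gamma_p phi = r_p,   with   (Gamma_p)_{ij} = gamma(|i - j|),
                       (r_p)_i = gamma(i),   i,j = 1..p.
Substitute the sample gammas (Toeplitz matrix and right-hand side of size 2):
  Gamma_p = [[3.8483, 0.2494], [0.2494, 3.8483]]
  r_p     = [0.2494, -1.7696]
Written out:
  3.8483 phi_1 + 0.2494 phi_2 = 0.2494
  0.2494 phi_1 + 3.8483 phi_2 = -1.7696
Solve by Cramer's rule:
  det = gamma(0)^2 - gamma(1)^2 = (3.8483)^2 - (0.2494)^2 = 14.80941289 - 0.06220036 = 14.74721253
  phi_hat_1 = [gamma(1) gamma(0) - gamma(1) gamma(2)] / det = [(0.2494)(3.8483) - (0.2494)(-1.7696)] / 14.74721253 = 1.40110426 / 14.74721253 = 0.095
  phi_hat_2 = [gamma(0) gamma(2) - gamma(1)^2] / det = [(3.8483)(-1.7696) - (0.2494)^2] / 14.74721253 = -6.87215204 / 14.74721253 = -0.466
So phi_hat = [0.0950, -0.4660].
Therefore phi_hat_1 = 0.0950.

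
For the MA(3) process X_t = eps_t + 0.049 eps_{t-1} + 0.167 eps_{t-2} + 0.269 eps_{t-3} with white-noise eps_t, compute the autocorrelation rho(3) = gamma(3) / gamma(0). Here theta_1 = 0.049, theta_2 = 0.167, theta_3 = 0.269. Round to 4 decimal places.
\rho(3) = 0.2440

For an MA(q) process with theta_0 = 1, the autocovariance is
  gamma(k) = sigma^2 * sum_{i=0..q-k} theta_i * theta_{i+k},
and rho(k) = gamma(k) / gamma(0). Sigma^2 cancels.
  numerator   = (1)*(0.269) = 0.269.
  denominator = (1)^2 + (0.049)^2 + (0.167)^2 + (0.269)^2 = 1.102651.
  rho(3) = 0.269 / 1.102651 = 0.2440.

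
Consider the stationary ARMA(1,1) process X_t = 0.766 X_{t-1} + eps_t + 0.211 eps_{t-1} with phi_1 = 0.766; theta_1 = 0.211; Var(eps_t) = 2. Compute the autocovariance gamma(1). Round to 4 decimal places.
\gamma(1) = 5.4927

Multiply the model equation by X_{t-k} and take expectations. With theta_0 = psi_0 = 1 and psi_j the MA(infinity) weights, this gives
  gamma(k) - sum_i phi_i gamma(k-i) = c_k,
  c_k = sigma^2 * sum_{j=k..q} theta_j psi_{j-k}   (c_k = 0 for k > q),
using gamma(-m) = gamma(m).
psi-weights needed (psi_j = theta_j + sum_i phi_i psi_{j-i}):
  psi_1 = theta_1 + phi_1 = 0.211 + (0.766) = 0.977
Right-hand sides:
  c_0 = sigma^2 (1 + theta_1 psi_1) = 2 * (1 + (0.211)(0.977)) = 2 * 1.206147 = 2.412294
  c_1 = sigma^2 theta_1 = 2 * (0.211) = 0.422
  c_2 = 0
Equations for k = 0 and k = 1 (AR order 1):
  gamma(0) = phi_1 gamma(1) + c_0
  gamma(1) = phi_1 gamma(0) + c_1
Substituting the second into the first: gamma(0) (1 - phi_1^2) = c_0 + phi_1 c_1, so
  gamma(0) = (c_0 + phi_1 c_1) / (1 - phi_1^2) = (2.412294 + (0.766)(0.422)) / (1 - (0.766)^2) = 2.735546 / 0.413244 = 6.619687.
  gamma(1) = phi_1 gamma(0) + c_1 = (0.766)(6.619687) + (0.422) = 5.49268.
Therefore gamma(1) = 5.4927 (to 4 decimal places).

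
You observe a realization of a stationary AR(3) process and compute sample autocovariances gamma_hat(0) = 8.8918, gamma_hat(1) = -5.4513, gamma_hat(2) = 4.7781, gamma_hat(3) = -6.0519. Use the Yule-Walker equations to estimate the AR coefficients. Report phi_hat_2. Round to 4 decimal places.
\hat\phi_{2} = 0.0420

The Yule-Walker equations for an AR(p) process read, in matrix form,
  Gamma_p phi = r_p,   with   (Gamma_p)_{ij} = gamma(|i - j|),
                       (r_p)_i = gamma(i),   i,j = 1..p.
Substitute the sample gammas (Toeplitz matrix and right-hand side of size 3):
  Gamma_p = [[8.8918, -5.4513, 4.7781], [-5.4513, 8.8918, -5.4513], [4.7781, -5.4513, 8.8918]]
  r_p     = [-5.4513, 4.7781, -6.0519]
Written out (R1..R3):
  (R1) 8.8918 phi_1 - 5.4513 phi_2 + 4.7781 phi_3 = -5.4513
  (R2) -5.4513 phi_1 + 8.8918 phi_2 - 5.4513 phi_3 = 4.7781
  (R3) 4.7781 phi_1 - 5.4513 phi_2 + 8.8918 phi_3 = -6.0519
Gaussian elimination:
  R2 <- R2 - (-5.4513/8.8918) R1 = R2 - (-0.61307) R1:  5.549769 phi_2 - 2.521988 phi_3 = 1.436069
  R3 <- R3 - (4.7781/8.8918) R1 = R3 - (0.53736) R1:  -2.521988 phi_2 + 6.324239 phi_3 = -3.122588
  R3 <- R3 - (-2.521988/5.549769) R2 = R3 - (-0.454431) R2:  5.178169 phi_3 = -2.469993
Back-substitution:
  phi_hat_3 = -2.469993 / 5.178169 = -0.477001
  phi_hat_2 = (1.436069 - (-2.521988)(-0.477001)) / 5.549769 = 0.041998
  phi_hat_1 = (-5.4513 - (-5.4513)(0.041998) - (4.7781)(-0.477001)) / 8.8918 = -0.331001
So phi_hat = [-0.3310, 0.0420, -0.4770].
Therefore phi_hat_2 = 0.0420.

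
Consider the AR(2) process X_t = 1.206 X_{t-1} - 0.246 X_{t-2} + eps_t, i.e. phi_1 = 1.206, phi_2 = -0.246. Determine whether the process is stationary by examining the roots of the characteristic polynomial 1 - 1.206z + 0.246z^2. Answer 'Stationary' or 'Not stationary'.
\text{Stationary}

The AR(p) characteristic polynomial is P(z) = 1 - 1.206z + 0.246z^2.
Stationarity requires all roots to lie outside the unit circle, i.e. |z| > 1 for every root.
Set 1 + (-1.206) z + (0.246) z^2 = 0, i.e. a z^2 + b z + c = 0 with a = 0.246, b = -1.206, c = 1.
Discriminant D = b^2 - 4ac = (-1.206)^2 - 4*(0.246)*1 = 1.454436 - (0.984) = 0.470436.
D >= 0, so the roots are real: z = (-b +/- sqrt(D)) / (2a) = (1.206 +/- 0.685883) / (0.492).
  z_1 = (1.206 + 0.685883) / (0.492) = 3.8453,   |z_1| = 3.8453.
  z_2 = (1.206 - 0.685883) / (0.492) = 1.0571,   |z_2| = 1.0571.
Moduli of all roots: 3.8453, 1.0571.
All moduli strictly greater than 1? Yes.
Verdict: Stationary.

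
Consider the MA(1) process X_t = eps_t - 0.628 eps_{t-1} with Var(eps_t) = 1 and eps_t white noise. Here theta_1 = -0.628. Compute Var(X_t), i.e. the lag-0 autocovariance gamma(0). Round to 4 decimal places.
\gamma(0) = 1.3944

For an MA(q) process X_t = eps_t + sum_i theta_i eps_{t-i} with
Var(eps_t) = sigma^2, the variance is
  gamma(0) = sigma^2 * (1 + sum_i theta_i^2).
  sum_i theta_i^2 = (-0.628)^2 = 0.394384.
  gamma(0) = 1 * (1 + 0.394384) = 1 * 1.394384 = 1.394384, which rounds to 1.3944.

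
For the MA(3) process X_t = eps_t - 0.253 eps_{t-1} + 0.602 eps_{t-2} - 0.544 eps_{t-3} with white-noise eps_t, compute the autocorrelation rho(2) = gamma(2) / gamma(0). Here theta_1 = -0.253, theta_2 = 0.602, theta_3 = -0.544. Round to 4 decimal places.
\rho(2) = 0.4294

For an MA(q) process with theta_0 = 1, the autocovariance is
  gamma(k) = sigma^2 * sum_{i=0..q-k} theta_i * theta_{i+k},
and rho(k) = gamma(k) / gamma(0). Sigma^2 cancels.
  numerator   = (1)*(0.602) + (-0.253)*(-0.544) = 0.739632.
  denominator = (1)^2 + (-0.253)^2 + (0.602)^2 + (-0.544)^2 = 1.722349.
  rho(2) = 0.739632 / 1.722349 = 0.4294.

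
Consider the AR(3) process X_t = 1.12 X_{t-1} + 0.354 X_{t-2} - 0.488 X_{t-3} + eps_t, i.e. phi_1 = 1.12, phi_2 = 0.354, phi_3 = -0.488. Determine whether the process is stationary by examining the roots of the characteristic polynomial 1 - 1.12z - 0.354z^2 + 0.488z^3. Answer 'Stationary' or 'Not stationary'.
\text{Stationary}

The AR(p) characteristic polynomial is P(z) = 1 - 1.12z - 0.354z^2 + 0.488z^3.
Stationarity requires all roots to lie outside the unit circle, i.e. |z| > 1 for every root.
Degree 3: look for a simple real root z0 first, then factor out (1 - z/z0) and solve the remaining quadratic.
Testing z0 = 1.25: P(1.25) = 1 + (-1.12)(1.25) + (-0.354)(1.25)^2 + (0.488)(1.25)^3
  = 1 + (-1.4) + (-0.553125) + (0.953125) = 0.  So z_0 = 1.25 is a root, |z_0| = 1.25.
Divide out the factor (1 - 0.8 z) = (1 - z/z0) (since 1/z0 = 0.8):
  P(z) = (1 - 0.8 z)(1 + (-0.32) z + (-0.61) z^2)
  [check: z-coef -0.32 - (0.8) = -1.12; z^2-coef -0.61 - (0.8)(-0.32) = -0.354; z^3-coef -(0.8)(-0.61) = 0.488.]
Remaining roots from the quadratic factor 1 + (-0.32) z + (-0.61) z^2:
  Set 1 + (-0.32) z + (-0.61) z^2 = 0, i.e. a z^2 + b z + c = 0 with a = -0.61, b = -0.32, c = 1.
  Discriminant D = b^2 - 4ac = (-0.32)^2 - 4*(-0.61)*1 = 0.1024 - (-2.44) = 2.5424.
  D >= 0, so the roots are real: z = (-b +/- sqrt(D)) / (2a) = (0.32 +/- 1.594491) / (-1.22).
    z_1 = (0.32 + 1.594491) / (-1.22) = -1.5693,   |z_1| = 1.5693.
    z_2 = (0.32 - 1.594491) / (-1.22) = 1.0447,   |z_2| = 1.0447.
Moduli of all roots: 1.2500, 1.5693, 1.0447.
All moduli strictly greater than 1? Yes.
Verdict: Stationary.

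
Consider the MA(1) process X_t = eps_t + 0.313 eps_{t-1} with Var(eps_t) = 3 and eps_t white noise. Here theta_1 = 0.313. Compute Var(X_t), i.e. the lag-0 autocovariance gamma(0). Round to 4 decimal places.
\gamma(0) = 3.2939

For an MA(q) process X_t = eps_t + sum_i theta_i eps_{t-i} with
Var(eps_t) = sigma^2, the variance is
  gamma(0) = sigma^2 * (1 + sum_i theta_i^2).
  sum_i theta_i^2 = (0.313)^2 = 0.097969.
  gamma(0) = 3 * (1 + 0.097969) = 3 * 1.097969 = 3.293907, which rounds to 3.2939.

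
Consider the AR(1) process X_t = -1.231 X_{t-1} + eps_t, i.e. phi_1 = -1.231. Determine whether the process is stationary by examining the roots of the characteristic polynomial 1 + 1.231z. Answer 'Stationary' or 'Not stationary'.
\text{Not stationary}

The AR(p) characteristic polynomial is P(z) = 1 + 1.231z.
Stationarity requires all roots to lie outside the unit circle, i.e. |z| > 1 for every root.
This is linear in z: 1 + (1.231) z = 0  =>  z = -1/(1.231) = -0.812348,  |z| = 0.812348.
Moduli of all roots: 0.8123.
All moduli strictly greater than 1? No.
Verdict: Not stationary.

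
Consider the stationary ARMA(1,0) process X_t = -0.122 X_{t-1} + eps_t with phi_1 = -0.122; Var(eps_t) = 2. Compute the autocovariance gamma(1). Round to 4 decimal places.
\gamma(1) = -0.2477

Multiply the model equation by X_{t-k} and take expectations. With theta_0 = psi_0 = 1 and psi_j the MA(infinity) weights, this gives
  gamma(k) - sum_i phi_i gamma(k-i) = c_k,
  c_k = sigma^2 * sum_{j=k..q} theta_j psi_{j-k}   (c_k = 0 for k > q),
using gamma(-m) = gamma(m).
Pure AR (q = 0): c_0 = sigma^2 = 2, c_k = 0 for k >= 1.
Equations for k = 0 and k = 1 (AR order 1):
  gamma(0) = phi_1 gamma(1) + c_0
  gamma(1) = phi_1 gamma(0) + c_1
Substituting the second into the first: gamma(0) (1 - phi_1^2) = c_0 + phi_1 c_1, so
  gamma(0) = c_0 / (1 - phi_1^2) = 2 / (1 - (-0.122)^2) = 2 / 0.985116 = 2.030218.
  gamma(1) = phi_1 gamma(0) = (-0.122)(2.030218) = -0.247687.
Therefore gamma(1) = -0.2477 (to 4 decimal places).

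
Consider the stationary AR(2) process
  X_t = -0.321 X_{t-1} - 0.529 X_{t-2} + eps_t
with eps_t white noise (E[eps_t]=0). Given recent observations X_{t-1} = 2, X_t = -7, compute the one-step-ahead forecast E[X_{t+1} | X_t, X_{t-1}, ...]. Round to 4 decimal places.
E[X_{t+1} \mid \mathcal F_t] = 1.1890

For an AR(p) model X_t = c + sum_i phi_i X_{t-i} + eps_t, the
one-step-ahead conditional mean is
  E[X_{t+1} | X_t, ...] = c + sum_i phi_i X_{t+1-i}.
Substitute known values:
  E[X_{t+1} | ...] = (-0.321) * (-7) + (-0.529) * (2)
                   = 1.1890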